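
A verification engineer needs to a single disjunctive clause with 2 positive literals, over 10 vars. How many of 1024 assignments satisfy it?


Step 1: Total=2^10=1024
Step 2: Unsat when all 2 false: 2^8=256
Step 3: Sat=1024-256=768

768


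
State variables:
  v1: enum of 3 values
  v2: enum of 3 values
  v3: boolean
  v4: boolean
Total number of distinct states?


State space = product of domain sizes of all variables.
Domain sizes:
  v1 (enum of 3 values): 3
  v2 (enum of 3 values): 3
  v3 (boolean): 2
  v4 (boolean): 2
Product = 3 * 3 * 2 * 2 = 36

36


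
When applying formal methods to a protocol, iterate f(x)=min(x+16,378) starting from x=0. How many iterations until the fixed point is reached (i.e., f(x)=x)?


Step 1: x=0, cap=378, increment=16
Step 2: x grows by 16 each step until capped at 378; fixed point is x=378
Step 3: iterations = ceil(378/16) = 24

24


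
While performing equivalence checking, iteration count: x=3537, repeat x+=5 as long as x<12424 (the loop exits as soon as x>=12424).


Step 1: x goes from 3537 toward 12424 by 5; the body runs while x<12424, so iterations = ceil((bound-start)/step)
Step 2: Distance=8887
Step 3: ceil(8887/5)=1778

1778


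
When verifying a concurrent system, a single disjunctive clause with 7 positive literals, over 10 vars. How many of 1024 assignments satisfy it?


Step 1: Total=2^10=1024
Step 2: Unsat when all 7 false: 2^3=8
Step 3: Sat=1024-8=1016

1016


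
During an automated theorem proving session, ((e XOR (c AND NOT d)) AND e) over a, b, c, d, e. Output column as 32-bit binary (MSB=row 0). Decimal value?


Formula: ((e XOR (c AND NOT d)) AND e) over a, b, c, d, e (32 rows)
Evaluate each row (bits = a,b,c,d,e, MSB first):
  row 0 [00000]: ((0 XOR (0 AND NOT 0)) AND 0) -> 0
  row 1 [00001]: ((1 XOR (0 AND NOT 0)) AND 1) -> 1
  row 2 [00010]: ((0 XOR (0 AND NOT 1)) AND 0) -> 0
  row 3 [00011]: ((1 XOR (0 AND NOT 1)) AND 1) -> 1
  row 4 [00100]: ((0 XOR (1 AND NOT 0)) AND 0) -> 0
  row 5 [00101]: ((1 XOR (1 AND NOT 0)) AND 1) -> 0
  row 6 [00110]: ((0 XOR (1 AND NOT 1)) AND 0) -> 0
  row 7 [00111]: ((1 XOR (1 AND NOT 1)) AND 1) -> 1
  row 8 [01000]: ((0 XOR (0 AND NOT 0)) AND 0) -> 0
  row 9 [01001]: ((1 XOR (0 AND NOT 0)) AND 1) -> 1
  row 10 [01010]: ((0 XOR (0 AND NOT 1)) AND 0) -> 0
  row 11 [01011]: ((1 XOR (0 AND NOT 1)) AND 1) -> 1
  row 12 [01100]: ((0 XOR (1 AND NOT 0)) AND 0) -> 0
  row 13 [01101]: ((1 XOR (1 AND NOT 0)) AND 1) -> 0
  row 14 [01110]: ((0 XOR (1 AND NOT 1)) AND 0) -> 0
  row 15 [01111]: ((1 XOR (1 AND NOT 1)) AND 1) -> 1
  row 16 [10000]: ((0 XOR (0 AND NOT 0)) AND 0) -> 0
  row 17 [10001]: ((1 XOR (0 AND NOT 0)) AND 1) -> 1
  row 18 [10010]: ((0 XOR (0 AND NOT 1)) AND 0) -> 0
  row 19 [10011]: ((1 XOR (0 AND NOT 1)) AND 1) -> 1
  row 20 [10100]: ((0 XOR (1 AND NOT 0)) AND 0) -> 0
  row 21 [10101]: ((1 XOR (1 AND NOT 0)) AND 1) -> 0
  row 22 [10110]: ((0 XOR (1 AND NOT 1)) AND 0) -> 0
  row 23 [10111]: ((1 XOR (1 AND NOT 1)) AND 1) -> 1
  row 24 [11000]: ((0 XOR (0 AND NOT 0)) AND 0) -> 0
  row 25 [11001]: ((1 XOR (0 AND NOT 0)) AND 1) -> 1
  row 26 [11010]: ((0 XOR (0 AND NOT 1)) AND 0) -> 0
  row 27 [11011]: ((1 XOR (0 AND NOT 1)) AND 1) -> 1
  row 28 [11100]: ((0 XOR (1 AND NOT 0)) AND 0) -> 0
  row 29 [11101]: ((1 XOR (1 AND NOT 0)) AND 1) -> 0
  row 30 [11110]: ((0 XOR (1 AND NOT 1)) AND 0) -> 0
  row 31 [11111]: ((1 XOR (1 AND NOT 1)) AND 1) -> 1
Full result column, 4 rows per line (a,b,c fixed per line; d,e runs 00..11 left to right):
  rows 0-3 [a,b,c=000]: 0101  = hex 5
  rows 4-7 [a,b,c=001]: 0001  = hex 1
  rows 8-11 [a,b,c=010]: 0101  = hex 5
  rows 12-15 [a,b,c=011]: 0001  = hex 1
  rows 16-19 [a,b,c=100]: 0101  = hex 5
  rows 20-23 [a,b,c=101]: 0001  = hex 1
  rows 24-27 [a,b,c=110]: 0101  = hex 5
  rows 28-31 [a,b,c=111]: 0001  = hex 1
Output column (row 0 .. row 31) = 01010001010100010101000101010001
Output column grouped in 4s = 0101 0001 0101 0001 0101 0001 0101 0001 = 0x51515151
Convert to decimal digit by digit (value = value*16 + digit):
  5 -> 5
  5*16 + 1 = 81
  81*16 + 5 = 1301
  1301*16 + 1 = 20817
  20817*16 + 5 = 333077
  333077*16 + 1 = 5329233
  5329233*16 + 5 = 85267733
  85267733*16 + 1 = 1364283729
Decimal = 1364283729

1364283729


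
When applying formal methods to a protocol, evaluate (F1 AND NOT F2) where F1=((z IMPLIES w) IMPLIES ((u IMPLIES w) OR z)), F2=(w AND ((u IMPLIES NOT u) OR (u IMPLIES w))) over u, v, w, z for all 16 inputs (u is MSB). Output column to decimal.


F1 = ((z IMPLIES w) IMPLIES ((u IMPLIES w) OR z))
F2 = (w AND ((u IMPLIES NOT u) OR (u IMPLIES w)))
Counterexample to F1=>F2 is where F1=1 and F2=0.
Evaluate each row (bits = u,v,w,z, MSB first):
  row 0 [0000]: F1=1 F2=0 -> F1&~F2 -> 1
  row 1 [0001]: F1=1 F2=0 -> F1&~F2 -> 1
  row 2 [0010]: F1=1 F2=1 -> F1&~F2 -> 0
  row 3 [0011]: F1=1 F2=1 -> F1&~F2 -> 0
  row 4 [0100]: F1=1 F2=0 -> F1&~F2 -> 1
  row 5 [0101]: F1=1 F2=0 -> F1&~F2 -> 1
  row 6 [0110]: F1=1 F2=1 -> F1&~F2 -> 0
  row 7 [0111]: F1=1 F2=1 -> F1&~F2 -> 0
  row 8 [1000]: F1=0 F2=0 -> F1&~F2 -> 0
  row 9 [1001]: F1=1 F2=0 -> F1&~F2 -> 1
  row 10 [1010]: F1=1 F2=1 -> F1&~F2 -> 0
  row 11 [1011]: F1=1 F2=1 -> F1&~F2 -> 0
  row 12 [1100]: F1=0 F2=0 -> F1&~F2 -> 0
  row 13 [1101]: F1=1 F2=0 -> F1&~F2 -> 1
  row 14 [1110]: F1=1 F2=1 -> F1&~F2 -> 0
  row 15 [1111]: F1=1 F2=1 -> F1&~F2 -> 0
Full result column, 4 rows per line (u,v fixed per line; w,z runs 00..11 left to right):
  rows 0-3 [u,v=00]: 1100  = hex C
  rows 4-7 [u,v=01]: 1100  = hex C
  rows 8-11 [u,v=10]: 0100  = hex 4
  rows 12-15 [u,v=11]: 0100  = hex 4
Counterexample vector (row 0 .. row 15) = 1100110001000100
Output column grouped in 4s = 1100 1100 0100 0100 = 0xCC44
Convert to decimal digit by digit (value = value*16 + digit):
  C -> 12
  12*16 + 12 (C) = 204
  204*16 + 4 = 3268
  3268*16 + 4 = 52292
Decimal = 52292

52292


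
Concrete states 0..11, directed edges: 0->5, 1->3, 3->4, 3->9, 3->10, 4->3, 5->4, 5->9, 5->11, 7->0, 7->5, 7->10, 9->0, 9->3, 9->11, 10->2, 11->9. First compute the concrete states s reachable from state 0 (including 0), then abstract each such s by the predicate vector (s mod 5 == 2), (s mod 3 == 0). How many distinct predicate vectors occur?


BFS from 0:
Concrete reachable: {0, 2, 3, 4, 5, 9, 10, 11}
Abstract via predicates (s mod 5 == 2), (s mod 3 == 0):
  (0,0) <- {4, 5, 10, 11}
  (0,1) <- {0, 3, 9}
  (1,0) <- {2}
Distinct abstract states = 3

3


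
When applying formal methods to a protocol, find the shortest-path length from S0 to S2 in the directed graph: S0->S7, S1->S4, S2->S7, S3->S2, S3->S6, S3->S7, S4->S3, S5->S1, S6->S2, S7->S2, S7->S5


BFS layer-by-layer from S0:
  dist 0: {S0}
  dist 1: {S7}
  dist 2: {S2, S5}
  -> S2 reached at distance 2
Shortest path length = 2

2


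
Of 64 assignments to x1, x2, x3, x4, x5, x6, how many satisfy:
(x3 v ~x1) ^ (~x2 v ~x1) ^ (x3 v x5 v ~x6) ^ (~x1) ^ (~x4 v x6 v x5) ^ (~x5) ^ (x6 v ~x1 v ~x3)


CNF with 7 clauses over 6 vars (64 assignments).
An assignment satisfies CNF iff every clause has >=1 true literal.
Check each row (bits = x1,x2,x3,x4,x5,x6; clause T/F shown):
  row 0 [000000]: clauses=TTTTTTT -> 1
  row 1 [000001]: clauses=TTFTTTT -> 0
  row 2 [000010]: clauses=TTTTTFT -> 0
  row 3 [000011]: clauses=TTTTTFT -> 0
  row 4 [000100]: clauses=TTTTFTT -> 0
  (every remaining row is evaluated the same way; all 64 results are listed next)
Full result column, 8 rows per line (x1,x2,x3 fixed per line; x4,x5,x6 runs 000..111 left to right):
  rows 0-7 [x1,x2,x3=000]: 10000000  (ones: 1)
  rows 8-15 [x1,x2,x3=001]: 11000100  (ones: 3)
  rows 16-23 [x1,x2,x3=010]: 10000000  (ones: 1)
  rows 24-31 [x1,x2,x3=011]: 11000100  (ones: 3)
  rows 32-39 [x1,x2,x3=100]: 00000000  (ones: 0)
  rows 40-47 [x1,x2,x3=101]: 00000000  (ones: 0)
  rows 48-55 [x1,x2,x3=110]: 00000000  (ones: 0)
  rows 56-63 [x1,x2,x3=111]: 00000000  (ones: 0)
Satisfying assignments = 1+3+1+3+0+0+0+0 = 8

8


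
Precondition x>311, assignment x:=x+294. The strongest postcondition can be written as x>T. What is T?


Formula: sp(P, x:=E) = exists old_x. (x = E[old_x/x]) AND P[old_x/x] (old_x is the value of x before the assignment; eliminate old_x by solving x = E[old_x/x] for old_x)
Step 1: Precondition P: x>311, i.e. old_x > 311
Step 2: Assignment gives x = old_x + 294, so old_x = x - 294
Step 3: Substitute into P: x - 294 > 311
Step 4: Simplify: x > 311+294 = 605

605


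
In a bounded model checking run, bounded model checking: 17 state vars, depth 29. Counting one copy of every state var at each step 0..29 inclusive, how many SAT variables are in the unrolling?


BMC unrolls to depth k, creating one copy of each state var for steps 0..k.
Step count = 29 + 1 = 30 (steps 0 through 29)
Vars per step = 17
Total = 17 * 30 = 510

510


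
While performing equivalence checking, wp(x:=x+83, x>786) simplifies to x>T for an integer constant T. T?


Formula: wp(x:=E, P) = P[E/x] (substitute E for x in postcondition)
Step 1: Postcondition: x>786
Step 2: Substitute x+83 for x: x+83>786
Step 3: Solve for x: x > 786-83 = 703

703


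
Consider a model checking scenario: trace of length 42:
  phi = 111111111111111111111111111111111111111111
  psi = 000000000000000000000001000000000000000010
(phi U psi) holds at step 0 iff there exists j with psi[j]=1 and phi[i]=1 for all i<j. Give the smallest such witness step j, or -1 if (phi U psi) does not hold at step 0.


(phi U psi) at 0: need smallest j with psi[j]=1 and phi[i]=1 for all i in [0,j).
Scan from step 0:
  step 0: phi=1, psi=0 -> continue
  step 1: phi=1, psi=0 -> continue
  step 2: phi=1, psi=0 -> continue
  step 3: phi=1, psi=0 -> continue
  step 23: psi=1 and phi held for [0,23) -> witness found
Witness step = 23

23


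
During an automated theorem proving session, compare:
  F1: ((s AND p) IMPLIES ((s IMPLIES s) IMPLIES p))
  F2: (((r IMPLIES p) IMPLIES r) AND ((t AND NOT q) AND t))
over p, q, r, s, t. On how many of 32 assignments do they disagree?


F1 = ((s AND p) IMPLIES ((s IMPLIES s) IMPLIES p))
F2 = (((r IMPLIES p) IMPLIES r) AND ((t AND NOT q) AND t))
Evaluate both on each of 32 rows (bits = p,q,r,s,t):
  row 0 [00000]: F1=1 F2=0 (differ) -> 1
  row 1 [00001]: F1=1 F2=0 (differ) -> 1
  row 2 [00010]: F1=1 F2=0 (differ) -> 1
  row 3 [00011]: F1=1 F2=0 (differ) -> 1
  row 4 [00100]: F1=1 F2=0 (differ) -> 1
  row 5 [00101]: F1=1 F2=1 -> 0
  row 6 [00110]: F1=1 F2=0 (differ) -> 1
  row 7 [00111]: F1=1 F2=1 -> 0
  row 8 [01000]: F1=1 F2=0 (differ) -> 1
  row 9 [01001]: F1=1 F2=0 (differ) -> 1
  row 10 [01010]: F1=1 F2=0 (differ) -> 1
  row 11 [01011]: F1=1 F2=0 (differ) -> 1
  row 12 [01100]: F1=1 F2=0 (differ) -> 1
  row 13 [01101]: F1=1 F2=0 (differ) -> 1
  row 14 [01110]: F1=1 F2=0 (differ) -> 1
  row 15 [01111]: F1=1 F2=0 (differ) -> 1
  row 16 [10000]: F1=1 F2=0 (differ) -> 1
  row 17 [10001]: F1=1 F2=0 (differ) -> 1
  row 18 [10010]: F1=1 F2=0 (differ) -> 1
  row 19 [10011]: F1=1 F2=0 (differ) -> 1
  row 20 [10100]: F1=1 F2=0 (differ) -> 1
  row 21 [10101]: F1=1 F2=1 -> 0
  row 22 [10110]: F1=1 F2=0 (differ) -> 1
  row 23 [10111]: F1=1 F2=1 -> 0
  row 24 [11000]: F1=1 F2=0 (differ) -> 1
  row 25 [11001]: F1=1 F2=0 (differ) -> 1
  row 26 [11010]: F1=1 F2=0 (differ) -> 1
  row 27 [11011]: F1=1 F2=0 (differ) -> 1
  row 28 [11100]: F1=1 F2=0 (differ) -> 1
  row 29 [11101]: F1=1 F2=0 (differ) -> 1
  row 30 [11110]: F1=1 F2=0 (differ) -> 1
  row 31 [11111]: F1=1 F2=0 (differ) -> 1
Full result column, 8 rows per line (p,q fixed per line; r,s,t runs 000..111 left to right):
  rows 0-7 [p,q=00]: 11111010  (ones: 6)
  rows 8-15 [p,q=01]: 11111111  (ones: 8)
  rows 16-23 [p,q=10]: 11111010  (ones: 6)
  rows 24-31 [p,q=11]: 11111111  (ones: 8)
Disagreements = 6+8+6+8 = 28

28


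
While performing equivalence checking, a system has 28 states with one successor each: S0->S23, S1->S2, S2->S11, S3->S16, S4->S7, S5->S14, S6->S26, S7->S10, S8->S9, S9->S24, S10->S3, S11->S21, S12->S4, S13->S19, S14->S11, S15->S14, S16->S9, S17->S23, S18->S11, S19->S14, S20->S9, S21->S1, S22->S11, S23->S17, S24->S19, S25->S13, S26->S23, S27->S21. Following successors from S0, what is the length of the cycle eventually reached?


Trace from S0 until a state repeats:
  S0 -> S23 -> S17 -> S23
S23 first seen at step 1, revisited at step 3.
Cycle length = 3 - 1 = 2

2


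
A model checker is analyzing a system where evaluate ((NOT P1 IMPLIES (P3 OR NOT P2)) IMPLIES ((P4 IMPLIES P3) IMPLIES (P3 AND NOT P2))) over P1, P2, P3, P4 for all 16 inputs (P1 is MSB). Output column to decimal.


Formula: ((NOT P1 IMPLIES (P3 OR NOT P2)) IMPLIES ((P4 IMPLIES P3) IMPLIES (P3 AND NOT P2))) over P1, P2, P3, P4 (16 rows)
Evaluate each row (bits = P1,P2,P3,P4, MSB first):
  row 0 [0000]: ((NOT 0 IMPLIES (0 OR NOT 0)) IMPLIES ((0 IMPLIES 0) IMPLIES (0 AND NOT 0))) -> 0
  row 1 [0001]: ((NOT 0 IMPLIES (0 OR NOT 0)) IMPLIES ((1 IMPLIES 0) IMPLIES (0 AND NOT 0))) -> 1
  row 2 [0010]: ((NOT 0 IMPLIES (1 OR NOT 0)) IMPLIES ((0 IMPLIES 1) IMPLIES (1 AND NOT 0))) -> 1
  row 3 [0011]: ((NOT 0 IMPLIES (1 OR NOT 0)) IMPLIES ((1 IMPLIES 1) IMPLIES (1 AND NOT 0))) -> 1
  row 4 [0100]: ((NOT 0 IMPLIES (0 OR NOT 1)) IMPLIES ((0 IMPLIES 0) IMPLIES (0 AND NOT 1))) -> 1
  row 5 [0101]: ((NOT 0 IMPLIES (0 OR NOT 1)) IMPLIES ((1 IMPLIES 0) IMPLIES (0 AND NOT 1))) -> 1
  row 6 [0110]: ((NOT 0 IMPLIES (1 OR NOT 1)) IMPLIES ((0 IMPLIES 1) IMPLIES (1 AND NOT 1))) -> 0
  row 7 [0111]: ((NOT 0 IMPLIES (1 OR NOT 1)) IMPLIES ((1 IMPLIES 1) IMPLIES (1 AND NOT 1))) -> 0
  row 8 [1000]: ((NOT 1 IMPLIES (0 OR NOT 0)) IMPLIES ((0 IMPLIES 0) IMPLIES (0 AND NOT 0))) -> 0
  row 9 [1001]: ((NOT 1 IMPLIES (0 OR NOT 0)) IMPLIES ((1 IMPLIES 0) IMPLIES (0 AND NOT 0))) -> 1
  row 10 [1010]: ((NOT 1 IMPLIES (1 OR NOT 0)) IMPLIES ((0 IMPLIES 1) IMPLIES (1 AND NOT 0))) -> 1
  row 11 [1011]: ((NOT 1 IMPLIES (1 OR NOT 0)) IMPLIES ((1 IMPLIES 1) IMPLIES (1 AND NOT 0))) -> 1
  row 12 [1100]: ((NOT 1 IMPLIES (0 OR NOT 1)) IMPLIES ((0 IMPLIES 0) IMPLIES (0 AND NOT 1))) -> 0
  row 13 [1101]: ((NOT 1 IMPLIES (0 OR NOT 1)) IMPLIES ((1 IMPLIES 0) IMPLIES (0 AND NOT 1))) -> 1
  row 14 [1110]: ((NOT 1 IMPLIES (1 OR NOT 1)) IMPLIES ((0 IMPLIES 1) IMPLIES (1 AND NOT 1))) -> 0
  row 15 [1111]: ((NOT 1 IMPLIES (1 OR NOT 1)) IMPLIES ((1 IMPLIES 1) IMPLIES (1 AND NOT 1))) -> 0
Full result column, 4 rows per line (P1,P2 fixed per line; P3,P4 runs 00..11 left to right):
  rows 0-3 [P1,P2=00]: 0111  = hex 7
  rows 4-7 [P1,P2=01]: 1100  = hex C
  rows 8-11 [P1,P2=10]: 0111  = hex 7
  rows 12-15 [P1,P2=11]: 0100  = hex 4
Output column (row 0 .. row 15) = 0111110001110100
Output column grouped in 4s = 0111 1100 0111 0100 = 0x7C74
Convert to decimal digit by digit (value = value*16 + digit):
  7 -> 7
  7*16 + 12 (C) = 124
  124*16 + 7 = 1991
  1991*16 + 4 = 31860
Decimal = 31860

31860


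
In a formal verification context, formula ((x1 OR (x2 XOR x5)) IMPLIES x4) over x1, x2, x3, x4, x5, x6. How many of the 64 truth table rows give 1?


Formula: ((x1 OR (x2 XOR x5)) IMPLIES x4) over 6 vars (64 rows)
Evaluate each row (x1, x2, x3, x4, x5, x6 as bits, MSB first):
  row 0 [000000]: ((0 OR (0 XOR 0)) IMPLIES 0) -> 1
  row 1 [000001]: ((0 OR (0 XOR 0)) IMPLIES 0) -> 1
  row 2 [000010]: ((0 OR (0 XOR 1)) IMPLIES 0) -> 0
  row 3 [000011]: ((0 OR (0 XOR 1)) IMPLIES 0) -> 0
  row 4 [000100]: ((0 OR (0 XOR 0)) IMPLIES 1) -> 1
  (every remaining row is evaluated the same way; all 64 results are listed next)
Full result column, 8 rows per line (x1,x2,x3 fixed per line; x4,x5,x6 runs 000..111 left to right):
  rows 0-7 [x1,x2,x3=000]: 11001111  (ones: 6)
  rows 8-15 [x1,x2,x3=001]: 11001111  (ones: 6)
  rows 16-23 [x1,x2,x3=010]: 00111111  (ones: 6)
  rows 24-31 [x1,x2,x3=011]: 00111111  (ones: 6)
  rows 32-39 [x1,x2,x3=100]: 00001111  (ones: 4)
  rows 40-47 [x1,x2,x3=101]: 00001111  (ones: 4)
  rows 48-55 [x1,x2,x3=110]: 00001111  (ones: 4)
  rows 56-63 [x1,x2,x3=111]: 00001111  (ones: 4)
Count of 1-rows = 6+6+6+6+4+4+4+4 = 40

40


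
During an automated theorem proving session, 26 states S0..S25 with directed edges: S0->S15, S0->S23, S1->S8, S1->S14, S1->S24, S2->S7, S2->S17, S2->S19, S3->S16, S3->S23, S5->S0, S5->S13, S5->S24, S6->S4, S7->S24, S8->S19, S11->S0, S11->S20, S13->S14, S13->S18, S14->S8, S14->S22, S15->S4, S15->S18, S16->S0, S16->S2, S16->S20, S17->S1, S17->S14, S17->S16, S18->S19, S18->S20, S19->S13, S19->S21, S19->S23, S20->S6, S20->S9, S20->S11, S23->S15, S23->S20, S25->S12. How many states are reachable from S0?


BFS from S0:
  layer 0: {S0}
  layer 1: {S15, S23}
  layer 2: {S4, S18, S20}
  layer 3: {S6, S9, S11, S19}
  layer 4: {S13, S21}
  layer 5: {S14}
  layer 6: {S8, S22}
Reachable set: {S0, S4, S6, S8, S9, S11, S13, S14, S15, S18, S19, S20, S21, S22, S23}
Count = 15

15


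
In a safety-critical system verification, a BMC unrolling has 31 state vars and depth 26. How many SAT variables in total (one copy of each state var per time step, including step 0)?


BMC unrolls to depth k, creating one copy of each state var for steps 0..k.
Step count = 26 + 1 = 27 (steps 0 through 26)
Vars per step = 31
Total = 31 * 27 = 837

837


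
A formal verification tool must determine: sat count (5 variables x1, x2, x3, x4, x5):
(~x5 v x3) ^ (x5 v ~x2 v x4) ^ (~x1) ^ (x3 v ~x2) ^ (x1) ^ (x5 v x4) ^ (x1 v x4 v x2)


CNF with 7 clauses over 5 vars (32 assignments).
An assignment satisfies CNF iff every clause has >=1 true literal.
Check each row (bits = x1,x2,x3,x4,x5; clause T/F shown):
  row 0 [00000]: clauses=TTTTFFF -> 0
  row 1 [00001]: clauses=FTTTFTF -> 0
  row 2 [00010]: clauses=TTTTFTT -> 0
  row 3 [00011]: clauses=FTTTFTT -> 0
  row 4 [00100]: clauses=TTTTFFF -> 0
  row 5 [00101]: clauses=TTTTFTF -> 0
  row 6 [00110]: clauses=TTTTFTT -> 0
  row 7 [00111]: clauses=TTTTFTT -> 0
  row 8 [01000]: clauses=TFTFFFT -> 0
  row 9 [01001]: clauses=FTTFFTT -> 0
  row 10 [01010]: clauses=TTTFFTT -> 0
  row 11 [01011]: clauses=FTTFFTT -> 0
  row 12 [01100]: clauses=TFTTFFT -> 0
  row 13 [01101]: clauses=TTTTFTT -> 0
  row 14 [01110]: clauses=TTTTFTT -> 0
  row 15 [01111]: clauses=TTTTFTT -> 0
  row 16 [10000]: clauses=TTFTTFT -> 0
  row 17 [10001]: clauses=FTFTTTT -> 0
  row 18 [10010]: clauses=TTFTTTT -> 0
  row 19 [10011]: clauses=FTFTTTT -> 0
  row 20 [10100]: clauses=TTFTTFT -> 0
  row 21 [10101]: clauses=TTFTTTT -> 0
  row 22 [10110]: clauses=TTFTTTT -> 0
  row 23 [10111]: clauses=TTFTTTT -> 0
  row 24 [11000]: clauses=TFFFTFT -> 0
  row 25 [11001]: clauses=FTFFTTT -> 0
  row 26 [11010]: clauses=TTFFTTT -> 0
  row 27 [11011]: clauses=FTFFTTT -> 0
  row 28 [11100]: clauses=TFFTTFT -> 0
  row 29 [11101]: clauses=TTFTTTT -> 0
  row 30 [11110]: clauses=TTFTTTT -> 0
  row 31 [11111]: clauses=TTFTTTT -> 0
Full result column, 8 rows per line (x1,x2 fixed per line; x3,x4,x5 runs 000..111 left to right):
  rows 0-7 [x1,x2=00]: 00000000  (ones: 0)
  rows 8-15 [x1,x2=01]: 00000000  (ones: 0)
  rows 16-23 [x1,x2=10]: 00000000  (ones: 0)
  rows 24-31 [x1,x2=11]: 00000000  (ones: 0)
Satisfying assignments = 0+0+0+0 = 0

0


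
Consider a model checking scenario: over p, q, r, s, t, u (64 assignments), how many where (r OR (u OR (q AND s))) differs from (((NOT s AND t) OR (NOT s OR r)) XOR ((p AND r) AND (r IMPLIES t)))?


F1 = (r OR (u OR (q AND s)))
F2 = (((NOT s AND t) OR (NOT s OR r)) XOR ((p AND r) AND (r IMPLIES t)))
Evaluate both on each of 64 rows (bits = p,q,r,s,t,u):
  row 0 [000000]: F1=0 F2=1 (differ) -> 1
  row 1 [000001]: F1=1 F2=1 -> 0
  row 2 [000010]: F1=0 F2=1 (differ) -> 1
  row 3 [000011]: F1=1 F2=1 -> 0
  row 4 [000100]: F1=0 F2=0 -> 0
  (every remaining row is evaluated the same way; all 64 results are listed next)
Full result column, 8 rows per line (p,q,r fixed per line; s,t,u runs 000..111 left to right):
  rows 0-7 [p,q,r=000]: 10100101  (ones: 4)
  rows 8-15 [p,q,r=001]: 00000000  (ones: 0)
  rows 16-23 [p,q,r=010]: 10101111  (ones: 6)
  rows 24-31 [p,q,r=011]: 00000000  (ones: 0)
  rows 32-39 [p,q,r=100]: 10100101  (ones: 4)
  rows 40-47 [p,q,r=101]: 00110011  (ones: 4)
  rows 48-55 [p,q,r=110]: 10101111  (ones: 6)
  rows 56-63 [p,q,r=111]: 00110011  (ones: 4)
Disagreements = 4+0+6+0+4+4+6+4 = 28

28


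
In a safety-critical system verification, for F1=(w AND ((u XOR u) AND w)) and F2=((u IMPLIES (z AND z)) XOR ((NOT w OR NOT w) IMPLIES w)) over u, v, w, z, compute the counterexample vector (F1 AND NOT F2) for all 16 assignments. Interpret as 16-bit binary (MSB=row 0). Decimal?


F1 = (w AND ((u XOR u) AND w))
F2 = ((u IMPLIES (z AND z)) XOR ((NOT w OR NOT w) IMPLIES w))
Counterexample to F1=>F2 is where F1=1 and F2=0.
Evaluate each row (bits = u,v,w,z, MSB first):
  row 0 [0000]: F1=0 F2=1 -> F1&~F2 -> 0
  row 1 [0001]: F1=0 F2=1 -> F1&~F2 -> 0
  row 2 [0010]: F1=0 F2=0 -> F1&~F2 -> 0
  row 3 [0011]: F1=0 F2=0 -> F1&~F2 -> 0
  row 4 [0100]: F1=0 F2=1 -> F1&~F2 -> 0
  row 5 [0101]: F1=0 F2=1 -> F1&~F2 -> 0
  row 6 [0110]: F1=0 F2=0 -> F1&~F2 -> 0
  row 7 [0111]: F1=0 F2=0 -> F1&~F2 -> 0
  row 8 [1000]: F1=0 F2=0 -> F1&~F2 -> 0
  row 9 [1001]: F1=0 F2=1 -> F1&~F2 -> 0
  row 10 [1010]: F1=0 F2=1 -> F1&~F2 -> 0
  row 11 [1011]: F1=0 F2=0 -> F1&~F2 -> 0
  row 12 [1100]: F1=0 F2=0 -> F1&~F2 -> 0
  row 13 [1101]: F1=0 F2=1 -> F1&~F2 -> 0
  row 14 [1110]: F1=0 F2=1 -> F1&~F2 -> 0
  row 15 [1111]: F1=0 F2=0 -> F1&~F2 -> 0
Full result column, 4 rows per line (u,v fixed per line; w,z runs 00..11 left to right):
  rows 0-3 [u,v=00]: 0000  = hex 0
  rows 4-7 [u,v=01]: 0000  = hex 0
  rows 8-11 [u,v=10]: 0000  = hex 0
  rows 12-15 [u,v=11]: 0000  = hex 0
Counterexample vector (row 0 .. row 15) = 0000000000000000
Output column grouped in 4s = 0000 0000 0000 0000 = 0x0000
Convert to decimal digit by digit (value = value*16 + digit):
  0 -> 0
  0*16 + 0 = 0
  0*16 + 0 = 0
  0*16 + 0 = 0
Decimal = 0

0


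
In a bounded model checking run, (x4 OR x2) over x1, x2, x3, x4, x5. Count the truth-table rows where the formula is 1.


Formula: (x4 OR x2) over 5 vars (32 rows)
Evaluate each row (x1, x2, x3, x4, x5 as bits, MSB first):
  row 0 [00000]: (0 OR 0) -> 0
  row 1 [00001]: (0 OR 0) -> 0
  row 2 [00010]: (1 OR 0) -> 1
  row 3 [00011]: (1 OR 0) -> 1
  row 4 [00100]: (0 OR 0) -> 0
  row 5 [00101]: (0 OR 0) -> 0
  row 6 [00110]: (1 OR 0) -> 1
  row 7 [00111]: (1 OR 0) -> 1
  row 8 [01000]: (0 OR 1) -> 1
  row 9 [01001]: (0 OR 1) -> 1
  row 10 [01010]: (1 OR 1) -> 1
  row 11 [01011]: (1 OR 1) -> 1
  row 12 [01100]: (0 OR 1) -> 1
  row 13 [01101]: (0 OR 1) -> 1
  row 14 [01110]: (1 OR 1) -> 1
  row 15 [01111]: (1 OR 1) -> 1
  row 16 [10000]: (0 OR 0) -> 0
  row 17 [10001]: (0 OR 0) -> 0
  row 18 [10010]: (1 OR 0) -> 1
  row 19 [10011]: (1 OR 0) -> 1
  row 20 [10100]: (0 OR 0) -> 0
  row 21 [10101]: (0 OR 0) -> 0
  row 22 [10110]: (1 OR 0) -> 1
  row 23 [10111]: (1 OR 0) -> 1
  row 24 [11000]: (0 OR 1) -> 1
  row 25 [11001]: (0 OR 1) -> 1
  row 26 [11010]: (1 OR 1) -> 1
  row 27 [11011]: (1 OR 1) -> 1
  row 28 [11100]: (0 OR 1) -> 1
  row 29 [11101]: (0 OR 1) -> 1
  row 30 [11110]: (1 OR 1) -> 1
  row 31 [11111]: (1 OR 1) -> 1
Full result column, 8 rows per line (x1,x2 fixed per line; x3,x4,x5 runs 000..111 left to right):
  rows 0-7 [x1,x2=00]: 00110011  (ones: 4)
  rows 8-15 [x1,x2=01]: 11111111  (ones: 8)
  rows 16-23 [x1,x2=10]: 00110011  (ones: 4)
  rows 24-31 [x1,x2=11]: 11111111  (ones: 8)
Count of 1-rows = 4+8+4+8 = 24

24


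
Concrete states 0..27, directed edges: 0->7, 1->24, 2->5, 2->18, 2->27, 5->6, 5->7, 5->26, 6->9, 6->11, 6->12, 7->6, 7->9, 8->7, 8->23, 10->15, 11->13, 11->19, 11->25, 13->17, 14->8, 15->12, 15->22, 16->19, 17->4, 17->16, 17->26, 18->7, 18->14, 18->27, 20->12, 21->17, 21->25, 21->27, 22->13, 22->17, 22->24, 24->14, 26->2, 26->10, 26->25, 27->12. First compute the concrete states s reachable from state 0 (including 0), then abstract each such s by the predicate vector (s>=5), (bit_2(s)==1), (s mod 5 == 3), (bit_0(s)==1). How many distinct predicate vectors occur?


BFS from 0:
Concrete reachable: {0, 2, 4, 5, 6, 7, 8, 9, 10, 11, 12, 13, 14, 15, 16, 17, 18, 19, 22, 23, 24, 25, 26, 27}
Abstract via predicates (s>=5), (bit_2(s)==1), (s mod 5 == 3), (bit_0(s)==1):
  (0,0,0,0) <- {0, 2}
  (0,1,0,0) <- {4}
  (1,0,0,0) <- {10, 16, 24, 26}
  (1,0,0,1) <- {9, 11, 17, 19, 25, 27}
  (1,0,1,0) <- {8, 18}
  (1,1,0,0) <- {6, 12, 14, 22}
  (1,1,0,1) <- {5, 7, 15}
  (1,1,1,1) <- {13, 23}
Distinct abstract states = 8

8


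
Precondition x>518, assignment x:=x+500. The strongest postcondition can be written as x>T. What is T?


Formula: sp(P, x:=E) = exists old_x. (x = E[old_x/x]) AND P[old_x/x] (old_x is the value of x before the assignment; eliminate old_x by solving x = E[old_x/x] for old_x)
Step 1: Precondition P: x>518, i.e. old_x > 518
Step 2: Assignment gives x = old_x + 500, so old_x = x - 500
Step 3: Substitute into P: x - 500 > 518
Step 4: Simplify: x > 518+500 = 1018

1018


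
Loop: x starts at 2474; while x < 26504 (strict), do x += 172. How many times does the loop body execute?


Step 1: x goes from 2474 toward 26504 by 172; the body runs while x<26504, so iterations = ceil((bound-start)/step)
Step 2: Distance=24030
Step 3: ceil(24030/172)=140

140


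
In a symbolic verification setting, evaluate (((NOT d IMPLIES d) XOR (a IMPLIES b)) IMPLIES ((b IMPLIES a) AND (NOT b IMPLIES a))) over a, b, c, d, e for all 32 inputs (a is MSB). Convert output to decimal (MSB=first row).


Formula: (((NOT d IMPLIES d) XOR (a IMPLIES b)) IMPLIES ((b IMPLIES a) AND (NOT b IMPLIES a))) over a, b, c, d, e (32 rows)
Evaluate each row (bits = a,b,c,d,e, MSB first):
  row 0 [00000]: (((NOT 0 IMPLIES 0) XOR (0 IMPLIES 0)) IMPLIES ((0 IMPLIES 0) AND (NOT 0 IMPLIES 0))) -> 0
  row 1 [00001]: (((NOT 0 IMPLIES 0) XOR (0 IMPLIES 0)) IMPLIES ((0 IMPLIES 0) AND (NOT 0 IMPLIES 0))) -> 0
  row 2 [00010]: (((NOT 1 IMPLIES 1) XOR (0 IMPLIES 0)) IMPLIES ((0 IMPLIES 0) AND (NOT 0 IMPLIES 0))) -> 1
  row 3 [00011]: (((NOT 1 IMPLIES 1) XOR (0 IMPLIES 0)) IMPLIES ((0 IMPLIES 0) AND (NOT 0 IMPLIES 0))) -> 1
  row 4 [00100]: (((NOT 0 IMPLIES 0) XOR (0 IMPLIES 0)) IMPLIES ((0 IMPLIES 0) AND (NOT 0 IMPLIES 0))) -> 0
  row 5 [00101]: (((NOT 0 IMPLIES 0) XOR (0 IMPLIES 0)) IMPLIES ((0 IMPLIES 0) AND (NOT 0 IMPLIES 0))) -> 0
  row 6 [00110]: (((NOT 1 IMPLIES 1) XOR (0 IMPLIES 0)) IMPLIES ((0 IMPLIES 0) AND (NOT 0 IMPLIES 0))) -> 1
  row 7 [00111]: (((NOT 1 IMPLIES 1) XOR (0 IMPLIES 0)) IMPLIES ((0 IMPLIES 0) AND (NOT 0 IMPLIES 0))) -> 1
  row 8 [01000]: (((NOT 0 IMPLIES 0) XOR (0 IMPLIES 1)) IMPLIES ((1 IMPLIES 0) AND (NOT 1 IMPLIES 0))) -> 0
  row 9 [01001]: (((NOT 0 IMPLIES 0) XOR (0 IMPLIES 1)) IMPLIES ((1 IMPLIES 0) AND (NOT 1 IMPLIES 0))) -> 0
  row 10 [01010]: (((NOT 1 IMPLIES 1) XOR (0 IMPLIES 1)) IMPLIES ((1 IMPLIES 0) AND (NOT 1 IMPLIES 0))) -> 1
  row 11 [01011]: (((NOT 1 IMPLIES 1) XOR (0 IMPLIES 1)) IMPLIES ((1 IMPLIES 0) AND (NOT 1 IMPLIES 0))) -> 1
  row 12 [01100]: (((NOT 0 IMPLIES 0) XOR (0 IMPLIES 1)) IMPLIES ((1 IMPLIES 0) AND (NOT 1 IMPLIES 0))) -> 0
  row 13 [01101]: (((NOT 0 IMPLIES 0) XOR (0 IMPLIES 1)) IMPLIES ((1 IMPLIES 0) AND (NOT 1 IMPLIES 0))) -> 0
  row 14 [01110]: (((NOT 1 IMPLIES 1) XOR (0 IMPLIES 1)) IMPLIES ((1 IMPLIES 0) AND (NOT 1 IMPLIES 0))) -> 1
  row 15 [01111]: (((NOT 1 IMPLIES 1) XOR (0 IMPLIES 1)) IMPLIES ((1 IMPLIES 0) AND (NOT 1 IMPLIES 0))) -> 1
  row 16 [10000]: (((NOT 0 IMPLIES 0) XOR (1 IMPLIES 0)) IMPLIES ((0 IMPLIES 1) AND (NOT 0 IMPLIES 1))) -> 1
  row 17 [10001]: (((NOT 0 IMPLIES 0) XOR (1 IMPLIES 0)) IMPLIES ((0 IMPLIES 1) AND (NOT 0 IMPLIES 1))) -> 1
  row 18 [10010]: (((NOT 1 IMPLIES 1) XOR (1 IMPLIES 0)) IMPLIES ((0 IMPLIES 1) AND (NOT 0 IMPLIES 1))) -> 1
  row 19 [10011]: (((NOT 1 IMPLIES 1) XOR (1 IMPLIES 0)) IMPLIES ((0 IMPLIES 1) AND (NOT 0 IMPLIES 1))) -> 1
  row 20 [10100]: (((NOT 0 IMPLIES 0) XOR (1 IMPLIES 0)) IMPLIES ((0 IMPLIES 1) AND (NOT 0 IMPLIES 1))) -> 1
  row 21 [10101]: (((NOT 0 IMPLIES 0) XOR (1 IMPLIES 0)) IMPLIES ((0 IMPLIES 1) AND (NOT 0 IMPLIES 1))) -> 1
  row 22 [10110]: (((NOT 1 IMPLIES 1) XOR (1 IMPLIES 0)) IMPLIES ((0 IMPLIES 1) AND (NOT 0 IMPLIES 1))) -> 1
  row 23 [10111]: (((NOT 1 IMPLIES 1) XOR (1 IMPLIES 0)) IMPLIES ((0 IMPLIES 1) AND (NOT 0 IMPLIES 1))) -> 1
  row 24 [11000]: (((NOT 0 IMPLIES 0) XOR (1 IMPLIES 1)) IMPLIES ((1 IMPLIES 1) AND (NOT 1 IMPLIES 1))) -> 1
  row 25 [11001]: (((NOT 0 IMPLIES 0) XOR (1 IMPLIES 1)) IMPLIES ((1 IMPLIES 1) AND (NOT 1 IMPLIES 1))) -> 1
  row 26 [11010]: (((NOT 1 IMPLIES 1) XOR (1 IMPLIES 1)) IMPLIES ((1 IMPLIES 1) AND (NOT 1 IMPLIES 1))) -> 1
  row 27 [11011]: (((NOT 1 IMPLIES 1) XOR (1 IMPLIES 1)) IMPLIES ((1 IMPLIES 1) AND (NOT 1 IMPLIES 1))) -> 1
  row 28 [11100]: (((NOT 0 IMPLIES 0) XOR (1 IMPLIES 1)) IMPLIES ((1 IMPLIES 1) AND (NOT 1 IMPLIES 1))) -> 1
  row 29 [11101]: (((NOT 0 IMPLIES 0) XOR (1 IMPLIES 1)) IMPLIES ((1 IMPLIES 1) AND (NOT 1 IMPLIES 1))) -> 1
  row 30 [11110]: (((NOT 1 IMPLIES 1) XOR (1 IMPLIES 1)) IMPLIES ((1 IMPLIES 1) AND (NOT 1 IMPLIES 1))) -> 1
  row 31 [11111]: (((NOT 1 IMPLIES 1) XOR (1 IMPLIES 1)) IMPLIES ((1 IMPLIES 1) AND (NOT 1 IMPLIES 1))) -> 1
Full result column, 4 rows per line (a,b,c fixed per line; d,e runs 00..11 left to right):
  rows 0-3 [a,b,c=000]: 0011  = hex 3
  rows 4-7 [a,b,c=001]: 0011  = hex 3
  rows 8-11 [a,b,c=010]: 0011  = hex 3
  rows 12-15 [a,b,c=011]: 0011  = hex 3
  rows 16-19 [a,b,c=100]: 1111  = hex F
  rows 20-23 [a,b,c=101]: 1111  = hex F
  rows 24-27 [a,b,c=110]: 1111  = hex F
  rows 28-31 [a,b,c=111]: 1111  = hex F
Output column (row 0 .. row 31) = 00110011001100111111111111111111
Output column grouped in 4s = 0011 0011 0011 0011 1111 1111 1111 1111 = 0x3333FFFF
Convert to decimal digit by digit (value = value*16 + digit):
  3 -> 3
  3*16 + 3 = 51
  51*16 + 3 = 819
  819*16 + 3 = 13107
  13107*16 + 15 (F) = 209727
  209727*16 + 15 (F) = 3355647
  3355647*16 + 15 (F) = 53690367
  53690367*16 + 15 (F) = 859045887
Decimal = 859045887

859045887


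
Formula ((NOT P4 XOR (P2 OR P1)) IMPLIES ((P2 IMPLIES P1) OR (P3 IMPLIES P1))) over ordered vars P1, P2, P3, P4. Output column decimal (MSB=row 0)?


Formula: ((NOT P4 XOR (P2 OR P1)) IMPLIES ((P2 IMPLIES P1) OR (P3 IMPLIES P1))) over P1, P2, P3, P4 (16 rows)
Evaluate each row (bits = P1,P2,P3,P4, MSB first):
  row 0 [0000]: ((NOT 0 XOR (0 OR 0)) IMPLIES ((0 IMPLIES 0) OR (0 IMPLIES 0))) -> 1
  row 1 [0001]: ((NOT 1 XOR (0 OR 0)) IMPLIES ((0 IMPLIES 0) OR (0 IMPLIES 0))) -> 1
  row 2 [0010]: ((NOT 0 XOR (0 OR 0)) IMPLIES ((0 IMPLIES 0) OR (1 IMPLIES 0))) -> 1
  row 3 [0011]: ((NOT 1 XOR (0 OR 0)) IMPLIES ((0 IMPLIES 0) OR (1 IMPLIES 0))) -> 1
  row 4 [0100]: ((NOT 0 XOR (1 OR 0)) IMPLIES ((1 IMPLIES 0) OR (0 IMPLIES 0))) -> 1
  row 5 [0101]: ((NOT 1 XOR (1 OR 0)) IMPLIES ((1 IMPLIES 0) OR (0 IMPLIES 0))) -> 1
  row 6 [0110]: ((NOT 0 XOR (1 OR 0)) IMPLIES ((1 IMPLIES 0) OR (1 IMPLIES 0))) -> 1
  row 7 [0111]: ((NOT 1 XOR (1 OR 0)) IMPLIES ((1 IMPLIES 0) OR (1 IMPLIES 0))) -> 0
  row 8 [1000]: ((NOT 0 XOR (0 OR 1)) IMPLIES ((0 IMPLIES 1) OR (0 IMPLIES 1))) -> 1
  row 9 [1001]: ((NOT 1 XOR (0 OR 1)) IMPLIES ((0 IMPLIES 1) OR (0 IMPLIES 1))) -> 1
  row 10 [1010]: ((NOT 0 XOR (0 OR 1)) IMPLIES ((0 IMPLIES 1) OR (1 IMPLIES 1))) -> 1
  row 11 [1011]: ((NOT 1 XOR (0 OR 1)) IMPLIES ((0 IMPLIES 1) OR (1 IMPLIES 1))) -> 1
  row 12 [1100]: ((NOT 0 XOR (1 OR 1)) IMPLIES ((1 IMPLIES 1) OR (0 IMPLIES 1))) -> 1
  row 13 [1101]: ((NOT 1 XOR (1 OR 1)) IMPLIES ((1 IMPLIES 1) OR (0 IMPLIES 1))) -> 1
  row 14 [1110]: ((NOT 0 XOR (1 OR 1)) IMPLIES ((1 IMPLIES 1) OR (1 IMPLIES 1))) -> 1
  row 15 [1111]: ((NOT 1 XOR (1 OR 1)) IMPLIES ((1 IMPLIES 1) OR (1 IMPLIES 1))) -> 1
Full result column, 4 rows per line (P1,P2 fixed per line; P3,P4 runs 00..11 left to right):
  rows 0-3 [P1,P2=00]: 1111  = hex F
  rows 4-7 [P1,P2=01]: 1110  = hex E
  rows 8-11 [P1,P2=10]: 1111  = hex F
  rows 12-15 [P1,P2=11]: 1111  = hex F
Output column (row 0 .. row 15) = 1111111011111111
Output column grouped in 4s = 1111 1110 1111 1111 = 0xFEFF
Convert to decimal digit by digit (value = value*16 + digit):
  F -> 15
  15*16 + 14 (E) = 254
  254*16 + 15 (F) = 4079
  4079*16 + 15 (F) = 65279
Decimal = 65279

65279


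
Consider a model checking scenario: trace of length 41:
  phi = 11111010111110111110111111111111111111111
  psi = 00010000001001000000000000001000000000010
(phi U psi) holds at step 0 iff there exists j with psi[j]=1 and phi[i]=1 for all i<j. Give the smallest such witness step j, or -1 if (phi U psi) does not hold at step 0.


(phi U psi) at 0: need smallest j with psi[j]=1 and phi[i]=1 for all i in [0,j).
Scan from step 0:
  step 0: phi=1, psi=0 -> continue
  step 1: phi=1, psi=0 -> continue
  step 2: phi=1, psi=0 -> continue
  step 3: psi=1 and phi held for [0,3) -> witness found
Witness step = 3

3


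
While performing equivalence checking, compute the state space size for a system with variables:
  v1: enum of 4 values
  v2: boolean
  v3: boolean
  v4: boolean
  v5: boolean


State space = product of domain sizes of all variables.
Domain sizes:
  v1 (enum of 4 values): 4
  v2 (boolean): 2
  v3 (boolean): 2
  v4 (boolean): 2
  v5 (boolean): 2
Product = 4 * 2 * 2 * 2 * 2 = 64

64


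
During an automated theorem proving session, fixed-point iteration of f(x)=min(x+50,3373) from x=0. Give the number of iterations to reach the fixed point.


Step 1: x=0, cap=3373, increment=50
Step 2: x grows by 50 each step until capped at 3373; fixed point is x=3373
Step 3: iterations = ceil(3373/50) = 68

68


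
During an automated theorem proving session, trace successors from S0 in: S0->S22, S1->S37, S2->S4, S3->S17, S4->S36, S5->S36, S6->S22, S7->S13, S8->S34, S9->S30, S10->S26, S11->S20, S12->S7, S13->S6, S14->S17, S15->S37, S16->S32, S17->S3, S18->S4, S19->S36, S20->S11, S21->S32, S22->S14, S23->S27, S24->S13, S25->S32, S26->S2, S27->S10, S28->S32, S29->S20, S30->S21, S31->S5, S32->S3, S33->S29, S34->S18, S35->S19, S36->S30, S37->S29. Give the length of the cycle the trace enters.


Trace from S0 until a state repeats:
  S0 -> S22 -> S14 -> S17 -> S3 -> S17
S17 first seen at step 3, revisited at step 5.
Cycle length = 5 - 3 = 2

2


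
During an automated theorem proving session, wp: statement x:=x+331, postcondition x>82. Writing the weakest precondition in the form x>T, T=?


Formula: wp(x:=E, P) = P[E/x] (substitute E for x in postcondition)
Step 1: Postcondition: x>82
Step 2: Substitute x+331 for x: x+331>82
Step 3: Solve for x: x > 82-331 = -249

-249


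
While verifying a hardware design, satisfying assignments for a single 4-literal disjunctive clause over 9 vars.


Step 1: Total=2^9=512
Step 2: Unsat when all 4 false: 2^5=32
Step 3: Sat=512-32=480

480


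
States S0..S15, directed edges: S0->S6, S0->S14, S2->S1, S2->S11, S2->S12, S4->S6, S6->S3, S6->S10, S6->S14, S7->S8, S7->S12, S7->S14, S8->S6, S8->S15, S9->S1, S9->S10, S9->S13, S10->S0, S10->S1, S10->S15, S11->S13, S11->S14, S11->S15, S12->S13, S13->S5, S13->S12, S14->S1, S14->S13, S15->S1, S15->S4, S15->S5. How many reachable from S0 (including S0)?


BFS from S0:
  layer 0: {S0}
  layer 1: {S6, S14}
  layer 2: {S1, S3, S10, S13}
  layer 3: {S5, S12, S15}
  layer 4: {S4}
Reachable set: {S0, S1, S3, S4, S5, S6, S10, S12, S13, S14, S15}
Count = 11

11


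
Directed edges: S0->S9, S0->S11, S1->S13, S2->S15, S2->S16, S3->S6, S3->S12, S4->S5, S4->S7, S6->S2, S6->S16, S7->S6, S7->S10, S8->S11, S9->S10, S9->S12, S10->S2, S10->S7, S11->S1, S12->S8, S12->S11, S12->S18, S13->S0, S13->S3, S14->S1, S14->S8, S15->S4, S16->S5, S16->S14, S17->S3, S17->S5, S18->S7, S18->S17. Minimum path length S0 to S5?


BFS layer-by-layer from S0:
  dist 0: {S0}
  dist 1: {S9, S11}
  dist 2: {S1, S10, S12}
  dist 3: {S2, S7, S8, S13, S18}
  dist 4: {S3, S6, S15, S16, S17}
  dist 5: {S4, S5, S14}
  -> S5 reached at distance 5
Shortest path length = 5

5


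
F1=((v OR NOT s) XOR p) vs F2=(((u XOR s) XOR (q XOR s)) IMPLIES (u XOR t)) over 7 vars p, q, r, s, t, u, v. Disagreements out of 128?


F1 = ((v OR NOT s) XOR p)
F2 = (((u XOR s) XOR (q XOR s)) IMPLIES (u XOR t))
Evaluate both on each of 128 rows (bits = p,q,r,s,t,u,v):
  row 0 [0000000]: F1=1 F2=1 -> 0
  row 1 [0000001]: F1=1 F2=1 -> 0
  row 2 [0000010]: F1=1 F2=1 -> 0
  row 3 [0000011]: F1=1 F2=1 -> 0
  row 4 [0000100]: F1=1 F2=1 -> 0
  (every remaining row is evaluated the same way; all 128 results are listed next)
Full result column, 8 rows per line (p,q,r,s fixed per line; t,u,v runs 000..111 left to right):
  rows 0-7 [p,q,r,s=0000]: 00000011  (ones: 2)
  rows 8-15 [p,q,r,s=0001]: 10101001  (ones: 4)
  rows 16-23 [p,q,r,s=0010]: 00000011  (ones: 2)
  rows 24-31 [p,q,r,s=0011]: 10101001  (ones: 4)
  rows 32-39 [p,q,r,s=0100]: 11000000  (ones: 2)
  rows 40-47 [p,q,r,s=0101]: 01101010  (ones: 4)
  rows 48-55 [p,q,r,s=0110]: 11000000  (ones: 2)
  rows 56-63 [p,q,r,s=0111]: 01101010  (ones: 4)
  rows 64-71 [p,q,r,s=1000]: 11111100  (ones: 6)
  rows 72-79 [p,q,r,s=1001]: 01010110  (ones: 4)
  rows 80-87 [p,q,r,s=1010]: 11111100  (ones: 6)
  rows 88-95 [p,q,r,s=1011]: 01010110  (ones: 4)
  rows 96-103 [p,q,r,s=1100]: 00111111  (ones: 6)
  rows 104-111 [p,q,r,s=1101]: 10010101  (ones: 4)
  rows 112-119 [p,q,r,s=1110]: 00111111  (ones: 6)
  rows 120-127 [p,q,r,s=1111]: 10010101  (ones: 4)
Disagreements = 2+4+2+4+2+4+2+4+6+4+6+4+6+4+6+4 = 64

64


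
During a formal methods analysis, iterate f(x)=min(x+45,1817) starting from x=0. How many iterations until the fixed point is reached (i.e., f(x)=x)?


Step 1: x=0, cap=1817, increment=45
Step 2: x grows by 45 each step until capped at 1817; fixed point is x=1817
Step 3: iterations = ceil(1817/45) = 41

41


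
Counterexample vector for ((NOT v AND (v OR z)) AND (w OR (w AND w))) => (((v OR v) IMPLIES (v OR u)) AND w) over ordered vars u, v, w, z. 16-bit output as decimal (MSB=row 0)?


F1 = ((NOT v AND (v OR z)) AND (w OR (w AND w)))
F2 = (((v OR v) IMPLIES (v OR u)) AND w)
Counterexample to F1=>F2 is where F1=1 and F2=0.
Evaluate each row (bits = u,v,w,z, MSB first):
  row 0 [0000]: F1=0 F2=0 -> F1&~F2 -> 0
  row 1 [0001]: F1=0 F2=0 -> F1&~F2 -> 0
  row 2 [0010]: F1=0 F2=1 -> F1&~F2 -> 0
  row 3 [0011]: F1=1 F2=1 -> F1&~F2 -> 0
  row 4 [0100]: F1=0 F2=0 -> F1&~F2 -> 0
  row 5 [0101]: F1=0 F2=0 -> F1&~F2 -> 0
  row 6 [0110]: F1=0 F2=1 -> F1&~F2 -> 0
  row 7 [0111]: F1=0 F2=1 -> F1&~F2 -> 0
  row 8 [1000]: F1=0 F2=0 -> F1&~F2 -> 0
  row 9 [1001]: F1=0 F2=0 -> F1&~F2 -> 0
  row 10 [1010]: F1=0 F2=1 -> F1&~F2 -> 0
  row 11 [1011]: F1=1 F2=1 -> F1&~F2 -> 0
  row 12 [1100]: F1=0 F2=0 -> F1&~F2 -> 0
  row 13 [1101]: F1=0 F2=0 -> F1&~F2 -> 0
  row 14 [1110]: F1=0 F2=1 -> F1&~F2 -> 0
  row 15 [1111]: F1=0 F2=1 -> F1&~F2 -> 0
Full result column, 4 rows per line (u,v fixed per line; w,z runs 00..11 left to right):
  rows 0-3 [u,v=00]: 0000  = hex 0
  rows 4-7 [u,v=01]: 0000  = hex 0
  rows 8-11 [u,v=10]: 0000  = hex 0
  rows 12-15 [u,v=11]: 0000  = hex 0
Counterexample vector (row 0 .. row 15) = 0000000000000000
Output column grouped in 4s = 0000 0000 0000 0000 = 0x0000
Convert to decimal digit by digit (value = value*16 + digit):
  0 -> 0
  0*16 + 0 = 0
  0*16 + 0 = 0
  0*16 + 0 = 0
Decimal = 0

0


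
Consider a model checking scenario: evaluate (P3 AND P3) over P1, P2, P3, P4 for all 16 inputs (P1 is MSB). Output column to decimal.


Formula: (P3 AND P3) over P1, P2, P3, P4 (16 rows)
Evaluate each row (bits = P1,P2,P3,P4, MSB first):
  row 0 [0000]: (0 AND 0) -> 0
  row 1 [0001]: (0 AND 0) -> 0
  row 2 [0010]: (1 AND 1) -> 1
  row 3 [0011]: (1 AND 1) -> 1
  row 4 [0100]: (0 AND 0) -> 0
  row 5 [0101]: (0 AND 0) -> 0
  row 6 [0110]: (1 AND 1) -> 1
  row 7 [0111]: (1 AND 1) -> 1
  row 8 [1000]: (0 AND 0) -> 0
  row 9 [1001]: (0 AND 0) -> 0
  row 10 [1010]: (1 AND 1) -> 1
  row 11 [1011]: (1 AND 1) -> 1
  row 12 [1100]: (0 AND 0) -> 0
  row 13 [1101]: (0 AND 0) -> 0
  row 14 [1110]: (1 AND 1) -> 1
  row 15 [1111]: (1 AND 1) -> 1
Full result column, 4 rows per line (P1,P2 fixed per line; P3,P4 runs 00..11 left to right):
  rows 0-3 [P1,P2=00]: 0011  = hex 3
  rows 4-7 [P1,P2=01]: 0011  = hex 3
  rows 8-11 [P1,P2=10]: 0011  = hex 3
  rows 12-15 [P1,P2=11]: 0011  = hex 3
Output column (row 0 .. row 15) = 0011001100110011
Output column grouped in 4s = 0011 0011 0011 0011 = 0x3333
Convert to decimal digit by digit (value = value*16 + digit):
  3 -> 3
  3*16 + 3 = 51
  51*16 + 3 = 819
  819*16 + 3 = 13107
Decimal = 13107

13107


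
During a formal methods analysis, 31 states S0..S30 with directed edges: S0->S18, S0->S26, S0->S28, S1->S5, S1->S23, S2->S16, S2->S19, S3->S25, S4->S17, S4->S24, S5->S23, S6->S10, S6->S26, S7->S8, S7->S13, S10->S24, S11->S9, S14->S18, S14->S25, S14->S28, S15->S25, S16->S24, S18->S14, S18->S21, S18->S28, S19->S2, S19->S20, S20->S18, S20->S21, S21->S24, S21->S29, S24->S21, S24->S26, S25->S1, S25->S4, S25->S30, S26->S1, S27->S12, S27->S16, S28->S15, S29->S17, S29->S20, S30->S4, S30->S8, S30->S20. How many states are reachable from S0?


BFS from S0:
  layer 0: {S0}
  layer 1: {S18, S26, S28}
  layer 2: {S1, S14, S15, S21}
  layer 3: {S5, S23, S24, S25, S29}
  layer 4: {S4, S17, S20, S30}
  layer 5: {S8}
Reachable set: {S0, S1, S4, S5, S8, S14, S15, S17, S18, S20, S21, S23, S24, S25, S26, S28, S29, S30}
Count = 18

18
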